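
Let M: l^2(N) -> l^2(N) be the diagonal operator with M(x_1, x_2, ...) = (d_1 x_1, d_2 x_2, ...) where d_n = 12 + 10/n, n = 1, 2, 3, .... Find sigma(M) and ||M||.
sigma(M) = {12 + 10/n : n ≥ 1} ∪ {12}; ||M|| = 22

A bounded diagonal operator on l^2 with diagonal entries d_n has spectrum equal to the closure of {d_n : n ≥ 1}: every d_n is an eigenvalue (with eigenvector e_n), so {d_n} ⊂ sigma(M); the spectrum is closed, so its closure is too; and for lambda not in the closure, (M - lambda I) has bounded inverse (the diagonal entries 1/(d_n - lambda) are bounded). For our sequence d_n = 12 + 10/n, n = 1, 2, 3, ...:
  - {d_n} = {12 + 10/n : n ≥ 1}; the only limit point is 12
  - closure = {12 + 10/n : n ≥ 1} ∪ {12}
For the norm: a diagonal operator has ||M|| = sup_n |d_n|. Here d_n = 12 + 10/n is positive and decreasing, so sup_n |d_n| = d_1 = 12 + 10 = 22. So ||M|| = 22.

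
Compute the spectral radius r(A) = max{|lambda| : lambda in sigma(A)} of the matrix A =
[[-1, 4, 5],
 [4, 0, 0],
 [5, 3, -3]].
r(A) ≈ 7.1952

The eigenvalues of A are the roots of its characteristic polynomial. With M = A (coefficients from the trace, the sum of principal 2x2 minors, and det A):
  p(λ) = det(λ I - M) = λ^3 + 4λ^2 - 38λ - 108.
No integer candidate from the rational root theorem (±divisors of 108) is a root, so the roots are irrational. The cubic discriminant is Δ = 250800 > 0, so there are three distinct real roots. p(-8) = -60 and p(-7) = 11 have opposite signs, so a root lies in (-8, -7); Newton's method refines it to λ ≈ -7.1952. p(-3) = 15 and p(-2) = -24 have opposite signs, so a root lies in (-3, -2); Newton's method refines it to λ ≈ -2.5932. p(5) = -73 and p(6) = 24 have opposite signs, so a root lies in (5, 6); Newton's method refines it to λ ≈ 5.7883. Check (Vieta): the three roots sum to -4, matching tr M = -4.
Thus the eigenvalues (to 4 decimals) are -7.1952 (modulus 7.1952); -2.5932 (modulus 2.5932); 5.7883 (modulus 5.7883). The spectral radius is the largest modulus: r(A) ≈ 7.1952. (Cross-check: r(A) ≤ ||A||_2 ≈ 7.6473; equality holds whenever A is normal, though it can also hold for some non-normal A.)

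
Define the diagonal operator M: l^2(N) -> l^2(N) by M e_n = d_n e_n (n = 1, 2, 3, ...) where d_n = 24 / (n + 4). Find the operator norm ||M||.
||M|| = 24/5 (attained at n = 1)

For M diagonal, ||M|| = sup_n |d_n| = sup_n 24/(n + 4). This is positive and strictly decreasing in n, so the supremum is attained at n = 1: d_1 = 24/(1 + 4) = 24/5. Hence ||M|| = 24/5.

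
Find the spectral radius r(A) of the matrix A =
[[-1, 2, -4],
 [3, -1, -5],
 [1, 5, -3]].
r(A) ≈ 4.9588

The eigenvalues of A are the roots of its characteristic polynomial. With M = A (coefficients from the trace, the sum of principal 2x2 minors, and det A):
  p(λ) = det(λ I - M) = λ^3 + 5λ^2 + 30λ + 84.
No integer candidate from the rational root theorem (±divisors of 84) is a root, so the roots are irrational. The cubic discriminant is Δ = -91212 < 0, so there is one real root and a complex-conjugate pair. p(-4) = -20 and p(-3) = 12 have opposite signs, so a root lies in (-4, -3); Newton's method refines it to λ ≈ -3.4161. Dividing out (λ - (-3.4161)) leaves approximately λ^2 + 1.5839λ + 24.5893. For λ^2 + 1.5839λ + 24.5893 the discriminant is -95.8485. It is negative, so the remaining roots are the complex-conjugate pair λ ≈ -0.7919 ± 4.8951i. Their product equals the constant term, so |λ|^2 ≈ 24.5893 and |λ| ≈ 4.9588.
Thus the eigenvalues (to 4 decimals) are -3.4161 (modulus 3.4161); -0.7919 ± 4.8951i (modulus 4.9588). The spectral radius is the largest modulus: r(A) ≈ 4.9588. (Cross-check: r(A) ≤ ||A||_2 ≈ 7.9643; equality holds whenever A is normal, though it can also hold for some non-normal A.)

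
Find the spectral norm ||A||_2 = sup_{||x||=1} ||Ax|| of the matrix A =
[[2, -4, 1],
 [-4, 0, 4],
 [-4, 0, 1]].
||A||_2 ≈ 6.9174 (= sqrt(largest eigenvalue of A^T A))

||A||_2 = sigma_max(A) = sqrt(lambda_max(A^T A)). Form the symmetric matrix M = A^T A =
[[36, -8, -18],
 [-8, 16, -4],
 [-18, -4, 18]].
Its characteristic polynomial (trace, sum of principal 2x2 minors, determinant of M give the coefficients) is
  p(λ) = det(λ I - M) = λ^3 - 70λ^2 + 1108λ - 2304.
No integer candidate from the rational root theorem (±divisors of 2304) is a root, so the roots are irrational. The cubic discriminant is Δ = 486699840 > 0, so there are three distinct real roots. p(2) = -360 and p(3) = 417 have opposite signs, so a root lies in (2, 3); Newton's method refines it to λ ≈ 2.4435. p(19) = 337 and p(20) = -144 have opposite signs, so a root lies in (19, 20); Newton's method refines it to λ ≈ 19.7055. p(47) = -1035 and p(48) = 192 have opposite signs, so a root lies in (47, 48); Newton's method refines it to λ ≈ 47.851. Check (Vieta): the three roots sum to 70, matching tr M = 70.
So the eigenvalues of A^T A are ≈ 2.4435, 19.7055, 47.851 (all ≥ 0, as they must be for A^T A). The largest is λ_max ≈ 47.851, hence ||A||_2 = sqrt(λ_max) ≈ 6.9174.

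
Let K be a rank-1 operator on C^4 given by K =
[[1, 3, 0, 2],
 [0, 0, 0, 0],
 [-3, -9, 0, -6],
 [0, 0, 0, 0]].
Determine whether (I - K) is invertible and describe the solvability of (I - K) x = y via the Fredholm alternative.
(I - K) is singular (det(I - K) = 0, i.e. 1 ∈ sigma(K)). (I - K) x = y is solvable iff y ⊥ ker((I - K)^*) = span{(1, 3, 0, 2)}, i.e. iff y_1 + 3y_2 + 2y_4 = 0. When solvable, the solutions are x = y + c·(1, 0, -3, 0), c arbitrary (ker(I - K) = span{(1, 0, -3, 0)}, dimension 1).

K has rank 1, so it is an outer product K = u v^T: every row of K is a multiple of one row vector. Reading off the entries, u = (1, 0, -3, 0) and v = (1, 3, 0, 2) (row i of K equals u_i·v^T). A rank-one matrix u v^T satisfies K u = u (v·u) and kills the (3)-dimensional subspace v^⊥, so its characteristic polynomial is lambda^3 (lambda - v·u) with v·u = tr K = 1. Hence the eigenvalues of I - K are 1 (multiplicity 3) and 1 - (1) = 0, so det(I - K) = 0. (Direct check: I - K =
[[0, -3, 0, -2],
 [0, 1, 0, 0],
 [3, 9, 1, 6],
 [0, 0, 0, 1]]
has determinant 0.) So 1 is an eigenvalue of K and (I - K) is not invertible. The finite-dimensional Fredholm alternative says: either (I - K) is invertible, or ker(I - K) ≠ {0} and then range(I - K) = ker((I - K)^*)^⊥, with dim ker(I - K) = dim ker((I - K)^*). We are in the second case, so we need both kernels. Kernel of I - K: (I - K) u = u - u (v·u) = u - u = 0, so ker(I - K) = span{u} = span{(1, 0, -3, 0)} (it is exactly 1-dimensional because rank(I - K) = 3). Kernel of the adjoint: K is real, so (I - K)^* = I - K^T = I - v u^T, and (I - v u^T) v = v - v (u·v) = 0; hence ker((I - K)^*) = span{v} = span{(1, 3, 0, 2)}. Therefore (I - K) x = y is solvable iff <y, v> = 0, i.e. iff y_1 + 3y_2 + 2y_4 = 0. When this holds, K y = u (v·y) = 0, so (I - K) y = y and x = y is a particular solution; the full solution set is the line x = y + c·u = y + c·(1, 0, -3, 0), c ∈ C.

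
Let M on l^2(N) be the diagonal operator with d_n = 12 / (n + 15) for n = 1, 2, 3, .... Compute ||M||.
||M|| = 3/4 (attained at n = 1)

For M diagonal, ||M|| = sup_n |d_n| = sup_n 12/(n + 15). This is positive and strictly decreasing in n, so the supremum is attained at n = 1: d_1 = 12/(1 + 15) = 3/4. Hence ||M|| = 3/4.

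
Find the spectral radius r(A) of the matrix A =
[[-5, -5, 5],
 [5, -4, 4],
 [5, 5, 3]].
r(A) ≈ 7.4186

The eigenvalues of A are the roots of its characteristic polynomial. With M = A (coefficients from the trace, the sum of principal 2x2 minors, and det A):
  p(λ) = det(λ I - M) = λ^3 + 6λ^2 - 27λ - 360.
No integer candidate from the rational root theorem (±divisors of 360) is a root, so the roots are irrational. The cubic discriminant is Δ = -2033424 < 0, so there is one real root and a complex-conjugate pair. p(6) = -90 and p(7) = 88 have opposite signs, so a root lies in (6, 7); Newton's method refines it to λ ≈ 6.5412. Dividing out (λ - (6.5412)) leaves approximately λ^2 + 12.5412λ + 55.0354. For λ^2 + 12.5412λ + 55.0354 the discriminant is -62.8587. It is negative, so the remaining roots are the complex-conjugate pair λ ≈ -6.2706 ± 3.9642i. Their product equals the constant term, so |λ|^2 ≈ 55.0354 and |λ| ≈ 7.4186.
Thus the eigenvalues (to 4 decimals) are 6.5412 (modulus 6.5412); -6.2706 ± 3.9642i (modulus 7.4186). The spectral radius is the largest modulus: r(A) ≈ 7.4186. (Cross-check: r(A) ≤ ||A||_2 ≈ 10.1457; equality holds whenever A is normal, though it can also hold for some non-normal A.)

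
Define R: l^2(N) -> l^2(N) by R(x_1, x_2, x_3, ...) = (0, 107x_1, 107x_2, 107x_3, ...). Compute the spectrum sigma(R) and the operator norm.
sigma(R) = closed disk {z in C : |z| ≤ 107}; ||R|| = 107

Note R = 107·U where U is the unit right shift (U x)_k = x_{k-1} (with x_0 := 0); so ||R|| = 107||U|| and sigma(R) = 107·sigma(U). ||R x||^2 = sum_{k≥1} |107x_k|^2 = 11449||x||^2, so ||R|| = 107 and sigma(R) ⊂ {|z| ≤ 107}. For any |lambda| < 107, the equation (R - lambda I) x = 0 forces x_1 = 0, then 107x_k = lambda x_{k+1} ⇒ x = 0, so R has no eigenvalues. But (R - lambda I) is not surjective for |lambda| < 107: solving (R - lambda I) x = e_1 would require x_n proportional to (lambda/107)^(-n), which is not in l^2. So every |lambda| < 107 lies in the residual spectrum. The boundary |lambda| = 107 is in the approximate point spectrum (the spectrum is closed). Hence sigma(R) is the closed disk of radius 107.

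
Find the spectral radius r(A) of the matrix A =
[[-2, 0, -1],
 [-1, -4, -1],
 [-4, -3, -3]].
r(A) ≈ 5.946

The eigenvalues of A are the roots of its characteristic polynomial. With M = A (coefficients from the trace, the sum of principal 2x2 minors, and det A):
  p(λ) = det(λ I - M) = λ^3 + 9λ^2 + 19λ + 5.
No integer candidate from the rational root theorem (±divisors of 5) is a root, so the roots are irrational. The cubic discriminant is Δ = 1940 > 0, so there are three distinct real roots. p(-6) = -1 and p(-5) = 10 have opposite signs, so a root lies in (-6, -5); Newton's method refines it to λ ≈ -5.946. p(-3) = 2 and p(-2) = -5 have opposite signs, so a root lies in (-3, -2); Newton's method refines it to λ ≈ -2.748. p(-1) = -6 and p(0) = 5 have opposite signs, so a root lies in (-1, 0); Newton's method refines it to λ ≈ -0.306. Check (Vieta): the three roots sum to -9, matching tr M = -9.
Thus the eigenvalues (to 4 decimals) are -5.946 (modulus 5.946); -2.748 (modulus 2.748); -0.306 (modulus 0.306). The spectral radius is the largest modulus: r(A) ≈ 5.946. (Cross-check: r(A) ≤ ||A||_2 ≈ 7.0199; equality holds whenever A is normal, though it can also hold for some non-normal A.)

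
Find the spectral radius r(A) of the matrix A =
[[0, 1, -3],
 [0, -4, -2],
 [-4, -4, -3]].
r(A) = 7

The eigenvalues of A are the roots of its characteristic polynomial. With M = A (coefficients from the trace, the sum of principal 2x2 minors, and det A):
  p(λ) = det(λ I - M) = λ^3 + 7λ^2 - 8λ - 56.
By the rational root theorem any rational root is an integer divisor of 56. Testing λ = -7: p(-7) = -343 + 343 + 56 - 56 = 0, so λ = -7 is a root. Dividing out (λ + 7) leaves p(λ) = (λ + 7)(λ^2 - 8). For λ^2 - 8 the discriminant is 32. It is nonnegative but not a perfect square, so the roots are real and irrational: λ = ± sqrt(32)/2 ≈ 2.8284, -2.8284.
Thus the eigenvalues (to 4 decimals) are 2.8284 (modulus 2.8284); -2.8284 (modulus 2.8284); -7 (modulus 7). The spectral radius is the largest modulus: r(A) = 7. (Cross-check: r(A) ≤ ||A||_2 ≈ 7.4494; equality holds whenever A is normal, though it can also hold for some non-normal A.)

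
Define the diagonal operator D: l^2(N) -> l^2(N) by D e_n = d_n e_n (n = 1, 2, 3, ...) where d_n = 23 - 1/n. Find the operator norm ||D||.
||D|| = 23

For a diagonal operator on l^2 with entries d_n, ||D|| = sup_n |d_n|. Here d_1 = 22, d_2 = 45/2, ..., and d_n = 23 - 1/n increases monotonically toward 23. All terms lie in [22, 23), so |d_n| = d_n and the supremum is the limit 23, which is not attained by any individual d_n. Hence ||D|| = 23.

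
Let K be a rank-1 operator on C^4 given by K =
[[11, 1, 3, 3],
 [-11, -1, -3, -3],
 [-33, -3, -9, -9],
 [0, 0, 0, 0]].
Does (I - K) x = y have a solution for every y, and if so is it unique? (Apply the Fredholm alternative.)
(I - K) is singular (det(I - K) = 0, i.e. 1 ∈ sigma(K)). (I - K) x = y is solvable iff y ⊥ ker((I - K)^*) = span{(11, 1, 3, 3)}, i.e. iff 11y_1 + y_2 + 3y_3 + 3y_4 = 0. When solvable, the solutions are x = y + c·(1, -1, -3, 0), c arbitrary (ker(I - K) = span{(1, -1, -3, 0)}, dimension 1).

K has rank 1, so it is an outer product K = u v^T: every row of K is a multiple of one row vector. Reading off the entries, u = (1, -1, -3, 0) and v = (11, 1, 3, 3) (row i of K equals u_i·v^T). A rank-one matrix u v^T satisfies K u = u (v·u) and kills the (3)-dimensional subspace v^⊥, so its characteristic polynomial is lambda^3 (lambda - v·u) with v·u = tr K = 1. Hence the eigenvalues of I - K are 1 (multiplicity 3) and 1 - (1) = 0, so det(I - K) = 0. (Direct check: I - K =
[[-10, -1, -3, -3],
 [11, 2, 3, 3],
 [33, 3, 10, 9],
 [0, 0, 0, 1]]
has determinant 0.) So 1 is an eigenvalue of K and (I - K) is not invertible. The finite-dimensional Fredholm alternative says: either (I - K) is invertible, or ker(I - K) ≠ {0} and then range(I - K) = ker((I - K)^*)^⊥, with dim ker(I - K) = dim ker((I - K)^*). We are in the second case, so we need both kernels. Kernel of I - K: (I - K) u = u - u (v·u) = u - u = 0, so ker(I - K) = span{u} = span{(1, -1, -3, 0)} (it is exactly 1-dimensional because rank(I - K) = 3). Kernel of the adjoint: K is real, so (I - K)^* = I - K^T = I - v u^T, and (I - v u^T) v = v - v (u·v) = 0; hence ker((I - K)^*) = span{v} = span{(11, 1, 3, 3)}. Therefore (I - K) x = y is solvable iff <y, v> = 0, i.e. iff 11y_1 + y_2 + 3y_3 + 3y_4 = 0. When this holds, K y = u (v·y) = 0, so (I - K) y = y and x = y is a particular solution; the full solution set is the line x = y + c·u = y + c·(1, -1, -3, 0), c ∈ C.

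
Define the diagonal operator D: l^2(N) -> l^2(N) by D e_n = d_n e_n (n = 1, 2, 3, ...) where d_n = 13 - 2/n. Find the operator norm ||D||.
||D|| = 13

For a diagonal operator on l^2 with entries d_n, ||D|| = sup_n |d_n|. Here d_1 = 11, d_2 = 12, ..., and d_n = 13 - 2/n increases monotonically toward 13. All terms lie in [11, 13), so |d_n| = d_n and the supremum is the limit 13, which is not attained by any individual d_n. Hence ||D|| = 13.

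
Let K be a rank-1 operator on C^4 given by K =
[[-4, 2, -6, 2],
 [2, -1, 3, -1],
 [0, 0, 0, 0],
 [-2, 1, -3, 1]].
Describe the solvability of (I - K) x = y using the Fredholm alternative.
(I - K) is invertible (det(I - K) = 5 ≠ 0), so for every y in C^4 the equation (I - K) x = y has a unique solution.

K has rank 1, so it is an outer product K = u v^T: every row of K is a multiple of one row vector. Reading off the entries, u = (2, -1, 0, 1) and v = (-2, 1, -3, 1) (row i of K equals u_i·v^T). A rank-one matrix u v^T satisfies K u = u (v·u) and kills the (3)-dimensional subspace v^⊥, so its characteristic polynomial is lambda^3 (lambda - v·u) with v·u = tr K = -4. Hence the eigenvalues of I - K are 1 (multiplicity 3) and 1 - (-4) = 5, so det(I - K) = 5. (Direct check: I - K =
[[5, -2, 6, -2],
 [-2, 2, -3, 1],
 [0, 0, 1, 0],
 [2, -1, 3, 0]]
has determinant 5.) The finite-dimensional Fredholm alternative says: either (I - K) is invertible, or ker(I - K) ≠ {0} and then range(I - K) = ker((I - K)^*)^⊥, with dim ker(I - K) = dim ker((I - K)^*). Since det(I - K) ≠ 0, 1 is not an eigenvalue of K and ker(I - K) = {0}, so we are in the first case: for every y there is a unique x = (I - K)^(-1) y. Explicitly, by the Sherman–Morrison formula, (I - u v^T)^(-1) = I + u v^T/(1 - v·u), i.e. (I - K)^(-1) = I + K/(5).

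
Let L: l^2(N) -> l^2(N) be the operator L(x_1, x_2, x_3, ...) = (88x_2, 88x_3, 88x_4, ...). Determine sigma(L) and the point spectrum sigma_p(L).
sigma(L) = closed disk {z in C : |z| ≤ 88}; sigma_p(L) = open disk {z in C : |z| < 88}

Note L = 88·V where V is the unit left shift (V x)_k = x_{k+1}; so sigma(L) = 88·sigma(V) and ||L|| = 88||V||. ||L x||^2 = 7744sum_{k≥2} |x_k|^2 ≤ 7744||x||^2, with equality on {x : x_1 = 0}, so ||L|| = 88. For any lambda with |lambda| < 88, set r = lambda/88 (|r| < 1); the vector x = (1, r, r^2, ...) is in l^2 and satisfies L x = 88(r, r^2, ...) = lambda x, so lambda is an eigenvalue. On the boundary |lambda| = 88 the geometric series diverges, so no l^2 eigenvector exists, but these lambda lie in the approximate point spectrum. Hence sigma(L) is the closed disk of radius 88 and sigma_p(L) is the open disk.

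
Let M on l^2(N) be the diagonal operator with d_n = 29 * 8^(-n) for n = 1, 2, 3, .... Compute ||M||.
||M|| = 29/8 (attained at n = 1)

For M diagonal, ||M|| = sup_n |d_n|. The sequence d_n = 29 * 8^(-n) is positive and strictly decreasing (ratio 8^(-1) < 1), so the supremum is d_1 = 29/8. Hence ||M|| = 29/8.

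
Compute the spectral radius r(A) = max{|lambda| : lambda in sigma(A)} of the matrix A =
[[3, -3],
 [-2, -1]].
r(A) = (2 + sqrt(40))/2 ≈ 4.1623

The eigenvalues of A are the roots of its characteristic polynomial. With M = A (coefficients from the trace and determinant):
  p(λ) = det(λ I - M) = λ^2 - 2λ - 9.
For λ^2 - 2λ - 9 the discriminant is 40. It is nonnegative but not a perfect square, so the roots are real and irrational: λ = (2 ± sqrt(40))/2 ≈ 4.1623, -2.1623.
Thus the eigenvalues (to 4 decimals) are 4.1623 (modulus 4.1623); -2.1623 (modulus 2.1623). The spectral radius is the largest modulus: r(A) = (2 + sqrt(40))/2 ≈ 4.1623. (Cross-check: r(A) ≤ ||A||_2 ≈ 4.3196; equality holds whenever A is normal, though it can also hold for some non-normal A.)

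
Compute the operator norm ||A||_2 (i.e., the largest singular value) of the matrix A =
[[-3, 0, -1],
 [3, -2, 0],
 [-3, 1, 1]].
||A||_2 ≈ 5.497 (= sqrt(largest eigenvalue of A^T A))

||A||_2 = sigma_max(A) = sqrt(lambda_max(A^T A)). Form the symmetric matrix M = A^T A =
[[27, -9, 0],
 [-9, 5, 1],
 [0, 1, 2]].
Its characteristic polynomial (trace, sum of principal 2x2 minors, determinant of M give the coefficients) is
  p(λ) = det(λ I - M) = λ^3 - 34λ^2 + 117λ - 81.
No integer candidate from the rational root theorem (±divisors of 81) is a root, so the roots are irrational. The cubic discriminant is Δ = 2306313 > 0, so there are three distinct real roots. p(0) = -81 and p(1) = 3 have opposite signs, so a root lies in (0, 1); Newton's method refines it to λ ≈ 0.9442. p(2) = 25 and p(3) = -9 have opposite signs, so a root lies in (2, 3); Newton's method refines it to λ ≈ 2.8392. p(30) = -171 and p(31) = 663 have opposite signs, so a root lies in (30, 31); Newton's method refines it to λ ≈ 30.2167. Check (Vieta): the three roots sum to 34, matching tr M = 34.
So the eigenvalues of A^T A are ≈ 0.9442, 2.8392, 30.2167 (all ≥ 0, as they must be for A^T A). The largest is λ_max ≈ 30.2167, hence ||A||_2 = sqrt(λ_max) ≈ 5.497.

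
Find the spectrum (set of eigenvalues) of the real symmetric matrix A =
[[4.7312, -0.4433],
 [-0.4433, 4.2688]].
sigma(A) ≈ {4, 5}

A is real symmetric, so its spectrum consists of real eigenvalues. Expanding the characteristic polynomial of the displayed matrix gives
  det(λ I - A) = p(λ) = λ^2 + (-9)λ + (20).
Solving p(λ) = 0 yields eigenvalues ≈ 4, 5. (A is shown rounded to 4 decimals, so these recover the underlying integer eigenvalues to within that precision.)
Verification: the trace of A = 9 equals the sum of eigenvalues 9, and det(A) ≈ 20.0000 matches the eigenvalue product 20.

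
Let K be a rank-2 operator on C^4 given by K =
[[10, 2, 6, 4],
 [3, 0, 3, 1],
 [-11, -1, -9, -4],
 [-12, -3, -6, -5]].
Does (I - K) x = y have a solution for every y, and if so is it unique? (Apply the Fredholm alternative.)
(I - K) is singular (det(I - K) = 0, i.e. 1 ∈ sigma(K)). (I - K) x = y is solvable iff y ⊥ ker((I - K)^*) = span{(7, 2, 3, 3)}, i.e. iff 7y_1 + 2y_2 + 3y_3 + 3y_4 = 0. When solvable, x is determined up to adding multiples of (2, 0, -1, -3) (ker(I - K) = span{(2, 0, -1, -3)}, dimension 1).

K has rank 2 and factors as K = U V^T = u1 v1^T + u2 v2^T with u1 = (2, 0, -1, -3), v1 = (2, 1, 0, 1), u2 = (-2, -1, 3, 2), v2 = (-3, 0, -3, -1) (multiplying out reproduces the displayed K). The nonzero eigenvalues of U V^T coincide with those of the 2 x 2 matrix G = V^T U = [[v1·u1, v1·u2], [v2·u1, v2·u2]] = [[1, -3], [0, -5]], and by the Sylvester determinant identity det(I_4 - U V^T) = det(I_2 - V^T U) = det([[0, 3], [0, 6]]) = (0)(6) - (3)(0) = 0. (Direct check: I - K =
[[-9, -2, -6, -4],
 [-3, 1, -3, -1],
 [11, 1, 10, 4],
 [12, 3, 6, 6]]
has determinant 0.) So 1 is an eigenvalue of K and (I - K) is not invertible. The finite-dimensional Fredholm alternative says: either (I - K) is invertible, or ker(I - K) ≠ {0} and then range(I - K) = ker((I - K)^*)^⊥, with dim ker(I - K) = dim ker((I - K)^*). We are in the second case, so we compute both kernels via the 2 x 2 reduction. If (I - U V^T) x = 0 then x = U (V^T x) lies in the column space of U; writing x = U b gives U (I_2 - G) b = 0, and since u1, u2 are independent, (I_2 - G) b = 0. With I_2 - G = [[0, 3], [0, 6]] (singular, as its determinant is 0) a null vector is b = (1, 0), so ker(I - K) = span{1·u1 + (0)·u2} = span{(2, 0, -1, -3)}. For the adjoint, (I - K)^* = I - K^T = I - V U^T, and the same argument gives ker((I - K)^*) = {V a : (I_2 - G)^T a = 0}; (I_2 - G)^T = [[0, 0], [3, 6]] has null vector a = (2, -1), so ker((I - K)^*) = span{2·v1 + (-1)·v2} = span{(7, 2, 3, 3)}. (Both kernels are 1-dimensional, matching rank(I - K) = 3.) Therefore (I - K) x = y is solvable iff <y, (7, 2, 3, 3)> = 0, i.e. iff 7y_1 + 2y_2 + 3y_3 + 3y_4 = 0; when solvable the solution set is the line x_p + c·(2, 0, -1, -3), c ∈ C.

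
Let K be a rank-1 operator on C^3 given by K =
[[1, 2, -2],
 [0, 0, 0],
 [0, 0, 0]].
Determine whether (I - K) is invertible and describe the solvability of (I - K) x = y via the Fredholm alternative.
(I - K) is singular (det(I - K) = 0, i.e. 1 ∈ sigma(K)). (I - K) x = y is solvable iff y ⊥ ker((I - K)^*) = span{(1, 2, -2)}, i.e. iff y_1 + 2y_2 - 2y_3 = 0. When solvable, the solutions are x = y + c·(1, 0, 0), c arbitrary (ker(I - K) = span{(1, 0, 0)}, dimension 1).

K has rank 1, so it is an outer product K = u v^T: every row of K is a multiple of one row vector. Reading off the entries, u = (1, 0, 0) and v = (1, 2, -2) (row i of K equals u_i·v^T). A rank-one matrix u v^T satisfies K u = u (v·u) and kills the (2)-dimensional subspace v^⊥, so its characteristic polynomial is lambda^2 (lambda - v·u) with v·u = tr K = 1. Hence the eigenvalues of I - K are 1 (multiplicity 2) and 1 - (1) = 0, so det(I - K) = 0. (Direct check: I - K =
[[0, -2, 2],
 [0, 1, 0],
 [0, 0, 1]]
has determinant 0.) So 1 is an eigenvalue of K and (I - K) is not invertible. The finite-dimensional Fredholm alternative says: either (I - K) is invertible, or ker(I - K) ≠ {0} and then range(I - K) = ker((I - K)^*)^⊥, with dim ker(I - K) = dim ker((I - K)^*). We are in the second case, so we need both kernels. Kernel of I - K: (I - K) u = u - u (v·u) = u - u = 0, so ker(I - K) = span{u} = span{(1, 0, 0)} (it is exactly 1-dimensional because rank(I - K) = 2). Kernel of the adjoint: K is real, so (I - K)^* = I - K^T = I - v u^T, and (I - v u^T) v = v - v (u·v) = 0; hence ker((I - K)^*) = span{v} = span{(1, 2, -2)}. Therefore (I - K) x = y is solvable iff <y, v> = 0, i.e. iff y_1 + 2y_2 - 2y_3 = 0. When this holds, K y = u (v·y) = 0, so (I - K) y = y and x = y is a particular solution; the full solution set is the line x = y + c·u = y + c·(1, 0, 0), c ∈ C.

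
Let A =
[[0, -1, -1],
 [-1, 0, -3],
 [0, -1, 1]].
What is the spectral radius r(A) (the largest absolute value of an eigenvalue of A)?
r(A) ≈ 2.3429

The eigenvalues of A are the roots of its characteristic polynomial. With M = A (coefficients from the trace, the sum of principal 2x2 minors, and det A):
  p(λ) = det(λ I - M) = λ^3 - λ^2 - 4λ + 2.
No integer candidate from the rational root theorem (±divisors of 2) is a root, so the roots are irrational. The cubic discriminant is Δ = 316 > 0, so there are three distinct real roots. p(-2) = -2 and p(-1) = 4 have opposite signs, so a root lies in (-2, -1); Newton's method refines it to λ ≈ -1.8136. p(0) = 2 and p(1) = -2 have opposite signs, so a root lies in (0, 1); Newton's method refines it to λ ≈ 0.4707. p(2) = -2 and p(3) = 8 have opposite signs, so a root lies in (2, 3); Newton's method refines it to λ ≈ 2.3429. Check (Vieta): the three roots sum to 1, matching tr M = 1.
Thus the eigenvalues (to 4 decimals) are -1.8136 (modulus 1.8136); 0.4707 (modulus 0.4707); 2.3429 (modulus 2.3429). The spectral radius is the largest modulus: r(A) ≈ 2.3429. (Cross-check: r(A) ≤ ||A||_2 ≈ 3.4396; equality holds whenever A is normal, though it can also hold for some non-normal A.)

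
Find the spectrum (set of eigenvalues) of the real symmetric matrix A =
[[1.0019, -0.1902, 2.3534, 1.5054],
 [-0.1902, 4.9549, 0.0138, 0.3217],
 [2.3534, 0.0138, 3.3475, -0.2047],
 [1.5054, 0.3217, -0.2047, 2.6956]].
sigma(A) ≈ {-1, 3, 5} (5 with multiplicity 2)

A is real symmetric, so its spectrum consists of real eigenvalues. Expanding the characteristic polynomial of the displayed matrix gives
  det(λ I - A) = p(λ) = λ^4 + (-12)λ^3 + (41.9989)λ^2 + (-19.9959)λ + (-75.0052).
Solving p(λ) = 0 yields eigenvalues ≈ -1, 3, 5, 5. (A is shown rounded to 4 decimals, so these recover the underlying integer eigenvalues to within that precision.)
Verification: the trace of A = 12 equals the sum of eigenvalues 12, and det(A) ≈ -75.0052 matches the eigenvalue product -75.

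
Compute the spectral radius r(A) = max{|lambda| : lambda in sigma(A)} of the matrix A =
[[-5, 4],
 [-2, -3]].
r(A) = sqrt(23) ≈ 4.7958

The eigenvalues of A are the roots of its characteristic polynomial. With M = A (coefficients from the trace and determinant):
  p(λ) = det(λ I - M) = λ^2 + 8λ + 23.
For λ^2 + 8λ + 23 the discriminant is -28. It is negative, so the roots are the complex-conjugate pair λ = -4 ± (sqrt(28)/2) i ≈ -4 ± 2.6458i. For a conjugate pair the product of the roots equals the constant term, so |λ|^2 = 23 and |λ| = sqrt(23) ≈ 4.7958.
Thus the eigenvalues (to 4 decimals) are -4 ± 2.6458i (modulus 4.7958). The spectral radius is the largest modulus: r(A) = sqrt(23) ≈ 4.7958. (Cross-check: r(A) ≤ ||A||_2 ≈ 6.4142; equality holds whenever A is normal, though it can also hold for some non-normal A.)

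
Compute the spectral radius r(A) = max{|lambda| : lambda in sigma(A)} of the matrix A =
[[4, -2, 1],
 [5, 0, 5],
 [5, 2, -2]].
r(A) ≈ 4.8748

The eigenvalues of A are the roots of its characteristic polynomial. With M = A (coefficients from the trace, the sum of principal 2x2 minors, and det A):
  p(λ) = det(λ I - M) = λ^3 - 2λ^2 - 13λ + 100.
No integer candidate from the rational root theorem (±divisors of 100) is a root, so the roots are irrational. The cubic discriminant is Δ = -210536 < 0, so there is one real root and a complex-conjugate pair. p(-5) = -10 and p(-4) = 56 have opposite signs, so a root lies in (-5, -4); Newton's method refines it to λ ≈ -4.8748. Dividing out (λ - (-4.8748)) leaves approximately λ^2 - 6.8748λ + 20.5136. For λ^2 - 6.8748λ + 20.5136 the discriminant is -34.791. It is negative, so the remaining roots are the complex-conjugate pair λ ≈ 3.4374 ± 2.9492i. Their product equals the constant term, so |λ|^2 ≈ 20.5136 and |λ| ≈ 4.5292.
Thus the eigenvalues (to 4 decimals) are -4.8748 (modulus 4.8748); 3.4374 ± 2.9492i (modulus 4.5292). The spectral radius is the largest modulus: r(A) ≈ 4.8748. (Cross-check: r(A) ≤ ||A||_2 ≈ 8.6126; equality holds whenever A is normal, though it can also hold for some non-normal A.)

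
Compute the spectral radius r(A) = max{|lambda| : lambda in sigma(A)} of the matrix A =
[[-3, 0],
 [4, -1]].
r(A) = 3

The eigenvalues of A are the roots of its characteristic polynomial. With M = A (coefficients from the trace and determinant):
  p(λ) = det(λ I - M) = λ^2 + 4λ + 3.
For λ^2 + 4λ + 3 the discriminant is 4. It is a perfect square (2^2), so the roots are rational: λ = (-4 ± 2)/2 = -1, -3.
Thus the eigenvalues (to 4 decimals) are -1 (modulus 1); -3 (modulus 3). The spectral radius is the largest modulus: r(A) = 3. (Cross-check: r(A) ≤ ||A||_2 ≈ 5.0645; equality holds whenever A is normal, though it can also hold for some non-normal A.)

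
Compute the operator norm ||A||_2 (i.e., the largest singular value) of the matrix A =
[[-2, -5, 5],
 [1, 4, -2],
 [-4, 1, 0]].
||A||_2 ≈ 8.5802 (= sqrt(largest eigenvalue of A^T A))

||A||_2 = sigma_max(A) = sqrt(lambda_max(A^T A)). Form the symmetric matrix M = A^T A =
[[21, 10, -12],
 [10, 42, -33],
 [-12, -33, 29]].
Its characteristic polynomial (trace, sum of principal 2x2 minors, determinant of M give the coefficients) is
  p(λ) = det(λ I - M) = λ^3 - 92λ^2 + 1376λ - 1681.
No integer candidate from the rational root theorem (±divisors of 1681) is a root, so the roots are irrational. The cubic discriminant is Δ = 4122620037 > 0, so there are three distinct real roots. p(1) = -396 and p(2) = 711 have opposite signs, so a root lies in (1, 2); Newton's method refines it to λ ≈ 1.34. p(17) = 36 and p(18) = -889 have opposite signs, so a root lies in (17, 18); Newton's method refines it to λ ≈ 17.0406. p(73) = -2484 and p(74) = 1575 have opposite signs, so a root lies in (73, 74); Newton's method refines it to λ ≈ 73.6194. Check (Vieta): the three roots sum to 92, matching tr M = 92.
So the eigenvalues of A^T A are ≈ 1.34, 17.0406, 73.6194 (all ≥ 0, as they must be for A^T A). The largest is λ_max ≈ 73.6194, hence ||A||_2 = sqrt(λ_max) ≈ 8.5802.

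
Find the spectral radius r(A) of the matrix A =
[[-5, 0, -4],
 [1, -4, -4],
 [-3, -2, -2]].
r(A) ≈ 7.7392

The eigenvalues of A are the roots of its characteristic polynomial. With M = A (coefficients from the trace, the sum of principal 2x2 minors, and det A):
  p(λ) = det(λ I - M) = λ^3 + 11λ^2 + 18λ - 56.
No integer candidate from the rational root theorem (±divisors of 56) is a root, so the roots are irrational. The cubic discriminant is Δ = 29764 > 0, so there are three distinct real roots. p(-8) = -8 and p(-7) = 14 have opposite signs, so a root lies in (-8, -7); Newton's method refines it to λ ≈ -7.7392. p(-5) = 4 and p(-4) = -16 have opposite signs, so a root lies in (-5, -4); Newton's method refines it to λ ≈ -4.7759. p(1) = -26 and p(2) = 32 have opposite signs, so a root lies in (1, 2); Newton's method refines it to λ ≈ 1.5151. Check (Vieta): the three roots sum to -11, matching tr M = -11.
Thus the eigenvalues (to 4 decimals) are -7.7392 (modulus 7.7392); -4.7759 (modulus 4.7759); 1.5151 (modulus 1.5151). The spectral radius is the largest modulus: r(A) ≈ 7.7392. (Cross-check: r(A) ≤ ||A||_2 ≈ 7.9749; equality holds whenever A is normal, though it can also hold for some non-normal A.)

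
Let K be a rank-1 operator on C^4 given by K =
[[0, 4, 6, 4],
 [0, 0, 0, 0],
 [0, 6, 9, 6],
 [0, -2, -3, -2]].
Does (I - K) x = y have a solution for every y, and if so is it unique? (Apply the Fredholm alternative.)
(I - K) is invertible (det(I - K) = -6 ≠ 0), so for every y in C^4 the equation (I - K) x = y has a unique solution.

K has rank 1, so it is an outer product K = u v^T: every row of K is a multiple of one row vector. Reading off the entries, u = (-2, 0, -3, 1) and v = (0, -2, -3, -2) (row i of K equals u_i·v^T). A rank-one matrix u v^T satisfies K u = u (v·u) and kills the (3)-dimensional subspace v^⊥, so its characteristic polynomial is lambda^3 (lambda - v·u) with v·u = tr K = 7. Hence the eigenvalues of I - K are 1 (multiplicity 3) and 1 - (7) = -6, so det(I - K) = -6. (Direct check: I - K =
[[1, -4, -6, -4],
 [0, 1, 0, 0],
 [0, -6, -8, -6],
 [0, 2, 3, 3]]
has determinant -6.) The finite-dimensional Fredholm alternative says: either (I - K) is invertible, or ker(I - K) ≠ {0} and then range(I - K) = ker((I - K)^*)^⊥, with dim ker(I - K) = dim ker((I - K)^*). Since det(I - K) ≠ 0, 1 is not an eigenvalue of K and ker(I - K) = {0}, so we are in the first case: for every y there is a unique x = (I - K)^(-1) y. Explicitly, by the Sherman–Morrison formula, (I - u v^T)^(-1) = I + u v^T/(1 - v·u), i.e. (I - K)^(-1) = I + K/(-6).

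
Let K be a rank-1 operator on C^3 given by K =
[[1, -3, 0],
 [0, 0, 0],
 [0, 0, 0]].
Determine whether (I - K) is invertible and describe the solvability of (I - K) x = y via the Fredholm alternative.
(I - K) is singular (det(I - K) = 0, i.e. 1 ∈ sigma(K)). (I - K) x = y is solvable iff y ⊥ ker((I - K)^*) = span{(1, -3, 0)}, i.e. iff y_1 - 3y_2 = 0. When solvable, the solutions are x = y + c·(1, 0, 0), c arbitrary (ker(I - K) = span{(1, 0, 0)}, dimension 1).

K has rank 1, so it is an outer product K = u v^T: every row of K is a multiple of one row vector. Reading off the entries, u = (1, 0, 0) and v = (1, -3, 0) (row i of K equals u_i·v^T). A rank-one matrix u v^T satisfies K u = u (v·u) and kills the (2)-dimensional subspace v^⊥, so its characteristic polynomial is lambda^2 (lambda - v·u) with v·u = tr K = 1. Hence the eigenvalues of I - K are 1 (multiplicity 2) and 1 - (1) = 0, so det(I - K) = 0. (Direct check: I - K =
[[0, 3, 0],
 [0, 1, 0],
 [0, 0, 1]]
has determinant 0.) So 1 is an eigenvalue of K and (I - K) is not invertible. The finite-dimensional Fredholm alternative says: either (I - K) is invertible, or ker(I - K) ≠ {0} and then range(I - K) = ker((I - K)^*)^⊥, with dim ker(I - K) = dim ker((I - K)^*). We are in the second case, so we need both kernels. Kernel of I - K: (I - K) u = u - u (v·u) = u - u = 0, so ker(I - K) = span{u} = span{(1, 0, 0)} (it is exactly 1-dimensional because rank(I - K) = 2). Kernel of the adjoint: K is real, so (I - K)^* = I - K^T = I - v u^T, and (I - v u^T) v = v - v (u·v) = 0; hence ker((I - K)^*) = span{v} = span{(1, -3, 0)}. Therefore (I - K) x = y is solvable iff <y, v> = 0, i.e. iff y_1 - 3y_2 = 0. When this holds, K y = u (v·y) = 0, so (I - K) y = y and x = y is a particular solution; the full solution set is the line x = y + c·u = y + c·(1, 0, 0), c ∈ C.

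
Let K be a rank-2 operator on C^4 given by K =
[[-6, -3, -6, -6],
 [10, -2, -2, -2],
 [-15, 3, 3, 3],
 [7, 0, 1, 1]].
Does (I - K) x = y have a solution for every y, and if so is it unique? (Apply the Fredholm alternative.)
(I - K) is invertible (det(I - K) = -27 ≠ 0), so for every y in C^4 the equation (I - K) x = y has a unique solution.

K has rank 2 and factors as K = U V^T = u1 v1^T + u2 v2^T with u1 = (0, 2, -3, 1), v1 = (3, -2, -3, -3), u2 = (3, -2, 3, -2), v2 = (-2, -1, -2, -2) (multiplying out reproduces the displayed K). The nonzero eigenvalues of U V^T coincide with those of the 2 x 2 matrix G = V^T U = [[v1·u1, v1·u2], [v2·u1, v2·u2]] = [[2, 10], [2, -6]], and by the Sylvester determinant identity det(I_4 - U V^T) = det(I_2 - V^T U) = det([[-1, -10], [-2, 7]]) = (-1)(7) - (-10)(-2) = -27. (Direct check: I - K =
[[7, 3, 6, 6],
 [-10, 3, 2, 2],
 [15, -3, -2, -3],
 [-7, 0, -1, 0]]
has determinant -27.) The finite-dimensional Fredholm alternative says: either (I - K) is invertible, or ker(I - K) ≠ {0} and then range(I - K) = ker((I - K)^*)^⊥, with dim ker(I - K) = dim ker((I - K)^*). Since det(I - K) ≠ 0, 1 is not an eigenvalue of K and ker(I - K) = {0}, so we are in the first case: for every y there is a unique x = (I - K)^(-1) y. (Explicitly, by the Woodbury identity, (I - U V^T)^(-1) = I + U (I_2 - G)^(-1) V^T.)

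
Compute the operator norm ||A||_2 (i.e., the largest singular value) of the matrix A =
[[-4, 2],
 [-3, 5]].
||A||_2 = sqrt((54 + sqrt(2132))/2) ≈ 7.0772 (= sqrt(largest eigenvalue of A^T A))

||A||_2 = sigma_max(A) = sqrt(lambda_max(A^T A)). Form the symmetric matrix M = A^T A =
[[25, -23],
 [-23, 29]].
Its characteristic polynomial (trace, determinant of M give the coefficients) is
  p(λ) = det(λ I - M) = λ^2 - 54λ + 196.
For λ^2 - 54λ + 196 the discriminant is 2132. It is nonnegative but not a perfect square, so the roots are real and irrational: λ = (54 ± sqrt(2132))/2 ≈ 50.0868, 3.9132.
So the eigenvalues of A^T A are ≈ 3.9132, 50.0868 (all ≥ 0, as they must be for A^T A). The largest is λ_max = (54 + sqrt(2132))/2 ≈ 50.0868, hence ||A||_2 = sqrt(λ_max) = sqrt((54 + sqrt(2132))/2) ≈ 7.0772.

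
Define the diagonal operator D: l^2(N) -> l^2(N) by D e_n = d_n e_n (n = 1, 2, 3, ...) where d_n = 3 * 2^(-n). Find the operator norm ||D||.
||D|| = 3/2 (attained at n = 1)

For D diagonal, ||D|| = sup_n |d_n|. The sequence d_n = 3 * 2^(-n) is positive and strictly decreasing (ratio 2^(-1) < 1), so the supremum is d_1 = 3/2. Hence ||D|| = 3/2.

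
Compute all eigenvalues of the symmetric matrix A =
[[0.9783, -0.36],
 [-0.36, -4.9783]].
sigma(A) ≈ {-5, 1}

A is real symmetric, so its spectrum consists of real eigenvalues. Expanding the characteristic polynomial of the displayed matrix gives
  det(λ I - A) = p(λ) = λ^2 + (4)λ + (-5).
Solving p(λ) = 0 yields eigenvalues ≈ -5, 1. (A is shown rounded to 4 decimals, so these recover the underlying integer eigenvalues to within that precision.)
Verification: the trace of A = -4 equals the sum of eigenvalues -4, and det(A) ≈ -4.9999 matches the eigenvalue product -5.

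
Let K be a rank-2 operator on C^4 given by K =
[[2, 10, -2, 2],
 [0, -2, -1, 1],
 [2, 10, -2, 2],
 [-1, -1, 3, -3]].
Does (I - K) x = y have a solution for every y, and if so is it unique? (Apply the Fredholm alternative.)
(I - K) is invertible (det(I - K) = 19 ≠ 0), so for every y in C^4 the equation (I - K) x = y has a unique solution.

K has rank 2 and factors as K = U V^T = u1 v1^T + u2 v2^T with u1 = (2, 0, 2, -1), v1 = (1, 3, -2, 2), u2 = (2, -1, 2, 1), v2 = (0, 2, 1, -1) (multiplying out reproduces the displayed K). The nonzero eigenvalues of U V^T coincide with those of the 2 x 2 matrix G = V^T U = [[v1·u1, v1·u2], [v2·u1, v2·u2]] = [[-4, -3], [3, -1]], and by the Sylvester determinant identity det(I_4 - U V^T) = det(I_2 - V^T U) = det([[5, 3], [-3, 2]]) = (5)(2) - (3)(-3) = 19. (Direct check: I - K =
[[-1, -10, 2, -2],
 [0, 3, 1, -1],
 [-2, -10, 3, -2],
 [1, 1, -3, 4]]
has determinant 19.) The finite-dimensional Fredholm alternative says: either (I - K) is invertible, or ker(I - K) ≠ {0} and then range(I - K) = ker((I - K)^*)^⊥, with dim ker(I - K) = dim ker((I - K)^*). Since det(I - K) ≠ 0, 1 is not an eigenvalue of K and ker(I - K) = {0}, so we are in the first case: for every y there is a unique x = (I - K)^(-1) y. (Explicitly, by the Woodbury identity, (I - U V^T)^(-1) = I + U (I_2 - G)^(-1) V^T.)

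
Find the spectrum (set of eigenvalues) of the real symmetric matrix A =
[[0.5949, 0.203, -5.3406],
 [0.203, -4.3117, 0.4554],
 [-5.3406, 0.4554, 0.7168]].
sigma(A) ≈ {-5, -4, 6}

A is real symmetric, so its spectrum consists of real eigenvalues. Expanding the characteristic polynomial of the displayed matrix gives
  det(λ I - A) = p(λ) = λ^3 + (3)λ^2 + (-34)λ + (-120).
Solving p(λ) = 0 yields eigenvalues ≈ -5, -4, 6. (A is shown rounded to 4 decimals, so these recover the underlying integer eigenvalues to within that precision.)
Verification: the trace of A = -3 equals the sum of eigenvalues -3, and det(A) ≈ 119.9994 matches the eigenvalue product 120.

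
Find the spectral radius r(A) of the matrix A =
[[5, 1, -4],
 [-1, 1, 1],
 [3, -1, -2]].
r(A) = 2

The eigenvalues of A are the roots of its characteristic polynomial. With M = A (coefficients from the trace, the sum of principal 2x2 minors, and det A):
  p(λ) = det(λ I - M) = λ^3 - 4λ^2 + 7λ - 4.
By the rational root theorem any rational root is an integer divisor of 4. Testing λ = 1: p(1) = 1 - 4 + 7 - 4 = 0, so λ = 1 is a root. Dividing out (λ - 1) leaves p(λ) = (λ - 1)(λ^2 - 3λ + 4). For λ^2 - 3λ + 4 the discriminant is -7. It is negative, so the roots are the complex-conjugate pair λ = 3/2 ± (sqrt(7)/2) i ≈ 1.5 ± 1.3229i. For a conjugate pair the product of the roots equals the constant term, so |λ|^2 = 4 and |λ| = sqrt(4) = 2.
Thus the eigenvalues (to 4 decimals) are 1.5 ± 1.3229i (modulus 2); 1 (modulus 1). The spectral radius is the largest modulus: r(A) = 2. (Cross-check: r(A) ≤ ||A||_2 ≈ 7.4786; equality holds whenever A is normal, though it can also hold for some non-normal A.)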